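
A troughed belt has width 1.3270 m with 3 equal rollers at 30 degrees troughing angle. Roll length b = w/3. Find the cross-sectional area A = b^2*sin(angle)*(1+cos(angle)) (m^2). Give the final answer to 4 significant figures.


b = 1.3270/3 = 0.442333 m
A = 0.442333^2 * sin(30 deg) * (1 + cos(30 deg))
A = 0.1826 m^2


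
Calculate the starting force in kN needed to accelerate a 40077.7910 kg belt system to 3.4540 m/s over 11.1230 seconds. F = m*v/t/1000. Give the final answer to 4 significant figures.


F = 40077.7910 * 3.4540 / 11.1230 / 1000
F = 12.45 kN


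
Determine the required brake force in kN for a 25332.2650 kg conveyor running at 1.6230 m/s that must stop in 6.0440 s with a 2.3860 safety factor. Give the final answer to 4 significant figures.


F = 25332.2650 * 1.6230 / 6.0440 * 2.3860 / 1000
F = 16.23 kN


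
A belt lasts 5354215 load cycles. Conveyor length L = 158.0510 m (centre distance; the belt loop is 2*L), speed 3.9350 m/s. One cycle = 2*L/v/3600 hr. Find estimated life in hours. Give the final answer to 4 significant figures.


cycle_time = 2 * 158.0510 / 3.9350 / 3600 = 0.0223141 hr
life = 5354215 * 0.0223141 = 119500 hours


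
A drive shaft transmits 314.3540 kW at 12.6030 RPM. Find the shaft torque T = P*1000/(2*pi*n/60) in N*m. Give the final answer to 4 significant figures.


omega = 2*pi*12.6030/60 = 1.31978 rad/s
T = 314.3540*1000 / 1.31978
T = 238200 N*m


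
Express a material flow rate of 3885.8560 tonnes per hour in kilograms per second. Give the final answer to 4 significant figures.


m_dot = 3885.8560 * 1000 / 3600
m_dot = 1079 kg/s


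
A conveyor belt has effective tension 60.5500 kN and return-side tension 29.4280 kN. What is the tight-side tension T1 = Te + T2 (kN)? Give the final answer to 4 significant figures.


T1 = Te + T2 = 60.5500 + 29.4280
T1 = 89.98 kN


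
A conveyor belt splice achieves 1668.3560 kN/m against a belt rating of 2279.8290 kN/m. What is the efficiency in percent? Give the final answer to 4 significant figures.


Eff = 1668.3560 / 2279.8290 * 100
Eff = 73.18 %


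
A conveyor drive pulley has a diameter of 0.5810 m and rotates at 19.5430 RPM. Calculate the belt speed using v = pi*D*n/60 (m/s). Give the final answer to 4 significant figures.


v = pi * 0.5810 * 19.5430 / 60
v = 0.5945 m/s


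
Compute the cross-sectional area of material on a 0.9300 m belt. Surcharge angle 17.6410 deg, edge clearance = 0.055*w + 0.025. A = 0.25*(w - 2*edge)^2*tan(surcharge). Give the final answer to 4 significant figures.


edge = 0.055*0.9300 + 0.025 = 0.07615 m
ew = 0.9300 - 2*0.07615 = 0.7777 m
A = 0.25 * 0.7777^2 * tan(17.6410 deg)
A = 0.04808 m^2


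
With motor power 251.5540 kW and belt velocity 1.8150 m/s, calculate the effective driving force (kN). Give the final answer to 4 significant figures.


Te = P / v = 251.5540 / 1.8150
Te = 138.6 kN


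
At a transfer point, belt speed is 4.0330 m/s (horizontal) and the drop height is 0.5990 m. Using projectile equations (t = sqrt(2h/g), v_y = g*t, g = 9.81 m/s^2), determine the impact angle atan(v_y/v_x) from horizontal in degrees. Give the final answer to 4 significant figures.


t = sqrt(2*0.5990/9.81) = 0.349457 s
v_y = 9.81 * 0.349457 = 3.42817 m/s
angle = atan(3.42817 / 4.0330) = 40.37 deg


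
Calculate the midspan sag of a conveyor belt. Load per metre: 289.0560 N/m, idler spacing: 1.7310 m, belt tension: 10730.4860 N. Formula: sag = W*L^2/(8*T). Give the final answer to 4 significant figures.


sag = 289.0560 * 1.7310^2 / (8 * 10730.4860)
sag = 0.01009 m


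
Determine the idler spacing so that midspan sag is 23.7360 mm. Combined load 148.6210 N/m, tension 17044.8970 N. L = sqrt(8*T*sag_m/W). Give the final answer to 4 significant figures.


sag = 23.7360/1000 = 0.023736 m
L = sqrt(8 * 17044.8970 * 0.023736 / 148.6210)
L = 4.667 m


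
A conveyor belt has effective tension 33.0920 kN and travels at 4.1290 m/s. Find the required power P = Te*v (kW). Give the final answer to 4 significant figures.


P = Te * v = 33.0920 * 4.1290
P = 136.6 kW


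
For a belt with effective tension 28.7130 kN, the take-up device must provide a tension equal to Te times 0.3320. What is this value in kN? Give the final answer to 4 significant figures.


T_tu = 28.7130 * 0.3320
T_tu = 9.533 kN


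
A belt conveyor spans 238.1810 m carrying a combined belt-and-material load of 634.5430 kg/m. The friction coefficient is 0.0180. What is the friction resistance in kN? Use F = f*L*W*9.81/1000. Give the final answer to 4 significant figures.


F = 0.0180 * 238.1810 * 634.5430 * 9.81 / 1000
F = 26.69 kN


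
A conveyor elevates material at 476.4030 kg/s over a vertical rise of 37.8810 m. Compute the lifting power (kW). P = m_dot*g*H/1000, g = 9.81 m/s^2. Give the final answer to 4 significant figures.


P = 476.4030 * 9.81 * 37.8810 / 1000
P = 177.0 kW


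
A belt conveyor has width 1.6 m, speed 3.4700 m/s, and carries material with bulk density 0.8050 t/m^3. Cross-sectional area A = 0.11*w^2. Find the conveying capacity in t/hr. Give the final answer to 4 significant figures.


A = 0.11 * 1.6^2 = 0.2816 m^2
C = 0.2816 * 3.4700 * 0.8050 * 3600
C = 2832 t/hr


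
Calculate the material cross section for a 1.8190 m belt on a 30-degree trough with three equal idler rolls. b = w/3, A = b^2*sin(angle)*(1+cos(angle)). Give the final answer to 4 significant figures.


b = 1.8190/3 = 0.606333 m
A = 0.606333^2 * sin(30 deg) * (1 + cos(30 deg))
A = 0.3430 m^2


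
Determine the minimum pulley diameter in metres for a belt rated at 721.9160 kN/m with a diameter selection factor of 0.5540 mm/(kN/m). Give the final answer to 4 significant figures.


D = 721.9160 * 0.5540 / 1000
D = 0.3999 m


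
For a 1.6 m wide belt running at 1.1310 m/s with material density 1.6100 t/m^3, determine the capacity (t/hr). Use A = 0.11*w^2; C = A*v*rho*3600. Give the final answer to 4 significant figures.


A = 0.11 * 1.6^2 = 0.2816 m^2
C = 0.2816 * 1.1310 * 1.6100 * 3600
C = 1846 t/hr


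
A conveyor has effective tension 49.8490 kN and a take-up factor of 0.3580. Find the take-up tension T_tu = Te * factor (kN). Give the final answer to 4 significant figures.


T_tu = 49.8490 * 0.3580
T_tu = 17.85 kN


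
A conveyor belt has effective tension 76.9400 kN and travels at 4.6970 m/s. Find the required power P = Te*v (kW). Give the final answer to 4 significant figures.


P = Te * v = 76.9400 * 4.6970
P = 361.4 kW


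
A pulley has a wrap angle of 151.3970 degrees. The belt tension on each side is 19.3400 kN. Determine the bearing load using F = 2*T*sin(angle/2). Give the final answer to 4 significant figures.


F = 2 * 19.3400 * sin(151.3970/2 deg)
F = 37.48 kN


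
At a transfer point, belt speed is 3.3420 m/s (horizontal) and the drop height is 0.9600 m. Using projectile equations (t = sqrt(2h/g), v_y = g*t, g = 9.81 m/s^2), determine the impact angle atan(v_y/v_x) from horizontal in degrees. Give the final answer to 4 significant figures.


t = sqrt(2*0.9600/9.81) = 0.442401 s
v_y = 9.81 * 0.442401 = 4.33995 m/s
angle = atan(4.33995 / 3.3420) = 52.40 deg


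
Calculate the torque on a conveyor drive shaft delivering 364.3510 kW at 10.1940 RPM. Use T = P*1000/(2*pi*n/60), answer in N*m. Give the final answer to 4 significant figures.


omega = 2*pi*10.1940/60 = 1.06751 rad/s
T = 364.3510*1000 / 1.06751
T = 341300 N*m


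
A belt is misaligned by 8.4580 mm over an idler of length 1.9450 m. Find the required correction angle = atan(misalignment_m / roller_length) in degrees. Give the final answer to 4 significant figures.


misalign_m = 8.4580 / 1000 = 0.008458 m
angle = atan(0.008458 / 1.9450)
angle = 0.2492 deg


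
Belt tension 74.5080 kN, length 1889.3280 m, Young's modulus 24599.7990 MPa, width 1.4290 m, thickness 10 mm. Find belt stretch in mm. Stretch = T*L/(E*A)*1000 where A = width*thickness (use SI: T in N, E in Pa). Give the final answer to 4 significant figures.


A = 1.4290 * 0.01 = 0.01429 m^2
Stretch = 74.5080*1000 * 1889.3280 / (24599.7990e6 * 0.01429) * 1000
Stretch = 400.4 mm


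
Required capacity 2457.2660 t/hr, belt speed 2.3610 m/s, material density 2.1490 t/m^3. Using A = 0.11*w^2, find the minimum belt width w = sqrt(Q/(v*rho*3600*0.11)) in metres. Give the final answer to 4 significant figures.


A_req = 2457.2660 / (2.3610 * 2.1490 * 3600) = 0.134529 m^2
w = sqrt(0.134529 / 0.11)
w = 1.106 m


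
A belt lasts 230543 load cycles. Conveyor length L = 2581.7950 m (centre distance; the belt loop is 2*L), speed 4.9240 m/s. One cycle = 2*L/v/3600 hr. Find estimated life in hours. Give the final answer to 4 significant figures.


cycle_time = 2 * 2581.7950 / 4.9240 / 3600 = 0.291294 hr
life = 230543 * 0.291294 = 67160 hours


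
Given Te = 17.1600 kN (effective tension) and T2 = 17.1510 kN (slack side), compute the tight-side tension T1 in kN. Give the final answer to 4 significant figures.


T1 = Te + T2 = 17.1600 + 17.1510
T1 = 34.31 kN


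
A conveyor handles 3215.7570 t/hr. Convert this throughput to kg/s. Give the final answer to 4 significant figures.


m_dot = 3215.7570 * 1000 / 3600
m_dot = 893.3 kg/s


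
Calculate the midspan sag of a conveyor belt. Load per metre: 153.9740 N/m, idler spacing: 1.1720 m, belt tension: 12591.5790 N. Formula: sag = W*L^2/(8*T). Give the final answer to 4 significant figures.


sag = 153.9740 * 1.1720^2 / (8 * 12591.5790)
sag = 0.002100 m


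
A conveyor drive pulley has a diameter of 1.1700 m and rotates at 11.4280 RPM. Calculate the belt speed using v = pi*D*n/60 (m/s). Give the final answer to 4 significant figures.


v = pi * 1.1700 * 11.4280 / 60
v = 0.7001 m/s


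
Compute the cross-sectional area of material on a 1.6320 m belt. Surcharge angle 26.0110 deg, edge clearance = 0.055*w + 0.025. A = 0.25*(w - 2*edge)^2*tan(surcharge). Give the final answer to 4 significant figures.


edge = 0.055*1.6320 + 0.025 = 0.11476 m
ew = 1.6320 - 2*0.11476 = 1.40248 m
A = 0.25 * 1.40248^2 * tan(26.0110 deg)
A = 0.2400 m^2


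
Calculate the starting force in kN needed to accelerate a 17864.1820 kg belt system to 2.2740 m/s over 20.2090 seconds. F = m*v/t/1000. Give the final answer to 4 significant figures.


F = 17864.1820 * 2.2740 / 20.2090 / 1000
F = 2.010 kN


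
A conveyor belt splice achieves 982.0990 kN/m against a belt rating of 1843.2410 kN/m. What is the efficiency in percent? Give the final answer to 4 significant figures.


Eff = 982.0990 / 1843.2410 * 100
Eff = 53.28 %


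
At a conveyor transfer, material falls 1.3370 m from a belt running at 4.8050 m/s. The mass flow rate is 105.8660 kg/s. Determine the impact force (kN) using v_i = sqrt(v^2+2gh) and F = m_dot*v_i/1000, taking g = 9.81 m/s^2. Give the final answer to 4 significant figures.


v_i = sqrt(4.8050^2 + 2*9.81*1.3370) = 7.02282 m/s
F = 105.8660 * 7.02282 / 1000
F = 0.7435 kN


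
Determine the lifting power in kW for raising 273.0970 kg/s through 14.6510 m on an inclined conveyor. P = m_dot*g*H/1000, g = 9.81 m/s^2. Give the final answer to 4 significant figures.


P = 273.0970 * 9.81 * 14.6510 / 1000
P = 39.25 kW


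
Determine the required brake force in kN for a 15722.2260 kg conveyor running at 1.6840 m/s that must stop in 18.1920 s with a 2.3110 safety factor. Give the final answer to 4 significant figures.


F = 15722.2260 * 1.6840 / 18.1920 * 2.3110 / 1000
F = 3.363 kN


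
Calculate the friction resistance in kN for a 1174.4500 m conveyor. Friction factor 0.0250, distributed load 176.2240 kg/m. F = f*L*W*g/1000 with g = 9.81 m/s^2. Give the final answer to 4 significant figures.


F = 0.0250 * 1174.4500 * 176.2240 * 9.81 / 1000
F = 50.76 kN


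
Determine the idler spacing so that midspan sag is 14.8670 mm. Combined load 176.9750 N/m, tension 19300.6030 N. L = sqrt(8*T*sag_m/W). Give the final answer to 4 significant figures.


sag = 14.8670/1000 = 0.014867 m
L = sqrt(8 * 19300.6030 * 0.014867 / 176.9750)
L = 3.602 m


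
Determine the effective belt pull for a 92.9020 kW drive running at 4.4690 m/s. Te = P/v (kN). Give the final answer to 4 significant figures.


Te = P / v = 92.9020 / 4.4690
Te = 20.79 kN


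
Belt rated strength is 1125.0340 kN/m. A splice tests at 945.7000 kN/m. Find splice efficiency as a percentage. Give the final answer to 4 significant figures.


Eff = 945.7000 / 1125.0340 * 100
Eff = 84.06 %


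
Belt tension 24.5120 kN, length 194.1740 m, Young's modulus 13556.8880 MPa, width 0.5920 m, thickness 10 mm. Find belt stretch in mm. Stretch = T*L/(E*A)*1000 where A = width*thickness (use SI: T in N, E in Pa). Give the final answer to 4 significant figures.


A = 0.5920 * 0.01 = 0.00592 m^2
Stretch = 24.5120*1000 * 194.1740 / (13556.8880e6 * 0.00592) * 1000
Stretch = 59.30 mm


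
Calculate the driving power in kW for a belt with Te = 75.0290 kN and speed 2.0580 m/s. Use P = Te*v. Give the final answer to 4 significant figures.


P = Te * v = 75.0290 * 2.0580
P = 154.4 kW


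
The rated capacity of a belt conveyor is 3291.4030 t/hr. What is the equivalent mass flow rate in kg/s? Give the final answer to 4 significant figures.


m_dot = 3291.4030 * 1000 / 3600
m_dot = 914.3 kg/s


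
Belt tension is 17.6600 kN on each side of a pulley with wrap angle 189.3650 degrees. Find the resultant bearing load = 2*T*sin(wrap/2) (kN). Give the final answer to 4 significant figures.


F = 2 * 17.6600 * sin(189.3650/2 deg)
F = 35.20 kN


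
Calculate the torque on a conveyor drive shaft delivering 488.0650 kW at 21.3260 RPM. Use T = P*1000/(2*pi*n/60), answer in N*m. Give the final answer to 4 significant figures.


omega = 2*pi*21.3260/60 = 2.23325 rad/s
T = 488.0650*1000 / 2.23325
T = 218500 N*m


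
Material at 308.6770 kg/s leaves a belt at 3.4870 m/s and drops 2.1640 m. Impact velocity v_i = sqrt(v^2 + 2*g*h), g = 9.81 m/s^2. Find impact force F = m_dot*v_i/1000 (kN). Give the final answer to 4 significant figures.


v_i = sqrt(3.4870^2 + 2*9.81*2.1640) = 7.39032 m/s
F = 308.6770 * 7.39032 / 1000
F = 2.281 kN


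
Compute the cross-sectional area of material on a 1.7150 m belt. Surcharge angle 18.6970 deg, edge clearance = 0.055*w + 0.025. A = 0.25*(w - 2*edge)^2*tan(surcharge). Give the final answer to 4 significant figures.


edge = 0.055*1.7150 + 0.025 = 0.119325 m
ew = 1.7150 - 2*0.119325 = 1.47635 m
A = 0.25 * 1.47635^2 * tan(18.6970 deg)
A = 0.1844 m^2


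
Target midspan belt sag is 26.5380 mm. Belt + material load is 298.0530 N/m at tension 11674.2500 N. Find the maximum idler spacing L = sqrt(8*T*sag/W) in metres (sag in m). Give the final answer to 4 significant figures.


sag = 26.5380/1000 = 0.026538 m
L = sqrt(8 * 11674.2500 * 0.026538 / 298.0530)
L = 2.884 m


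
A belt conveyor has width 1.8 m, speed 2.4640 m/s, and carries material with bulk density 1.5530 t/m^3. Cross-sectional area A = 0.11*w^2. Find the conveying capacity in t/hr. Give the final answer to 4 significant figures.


A = 0.11 * 1.8^2 = 0.3564 m^2
C = 0.3564 * 2.4640 * 1.5530 * 3600
C = 4910 t/hr


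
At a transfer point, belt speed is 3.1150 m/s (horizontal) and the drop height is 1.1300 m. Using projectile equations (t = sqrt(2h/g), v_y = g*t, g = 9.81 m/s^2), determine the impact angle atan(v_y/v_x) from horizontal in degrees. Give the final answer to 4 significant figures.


t = sqrt(2*1.1300/9.81) = 0.479976 s
v_y = 9.81 * 0.479976 = 4.70856 m/s
angle = atan(4.70856 / 3.1150) = 56.51 deg


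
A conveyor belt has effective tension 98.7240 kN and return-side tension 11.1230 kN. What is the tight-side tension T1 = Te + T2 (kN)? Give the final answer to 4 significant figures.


T1 = Te + T2 = 98.7240 + 11.1230
T1 = 109.8 kN


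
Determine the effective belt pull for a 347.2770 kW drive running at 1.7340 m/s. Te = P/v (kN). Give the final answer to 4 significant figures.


Te = P / v = 347.2770 / 1.7340
Te = 200.3 kN


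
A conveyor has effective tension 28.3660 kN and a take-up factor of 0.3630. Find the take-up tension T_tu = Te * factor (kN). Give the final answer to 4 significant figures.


T_tu = 28.3660 * 0.3630
T_tu = 10.30 kN


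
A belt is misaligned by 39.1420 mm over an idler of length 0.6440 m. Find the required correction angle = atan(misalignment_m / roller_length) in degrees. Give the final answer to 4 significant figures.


misalign_m = 39.1420 / 1000 = 0.039142 m
angle = atan(0.039142 / 0.6440)
angle = 3.478 deg


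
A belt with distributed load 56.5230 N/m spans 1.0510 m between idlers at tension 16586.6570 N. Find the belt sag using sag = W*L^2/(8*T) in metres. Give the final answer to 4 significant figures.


sag = 56.5230 * 1.0510^2 / (8 * 16586.6570)
sag = 0.0004705 m


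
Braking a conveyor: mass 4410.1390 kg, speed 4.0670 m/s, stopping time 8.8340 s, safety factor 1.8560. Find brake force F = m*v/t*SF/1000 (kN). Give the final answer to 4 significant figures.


F = 4410.1390 * 4.0670 / 8.8340 * 1.8560 / 1000
F = 3.768 kN


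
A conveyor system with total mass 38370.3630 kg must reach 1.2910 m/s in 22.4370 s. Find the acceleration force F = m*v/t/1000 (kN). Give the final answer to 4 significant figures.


F = 38370.3630 * 1.2910 / 22.4370 / 1000
F = 2.208 kN


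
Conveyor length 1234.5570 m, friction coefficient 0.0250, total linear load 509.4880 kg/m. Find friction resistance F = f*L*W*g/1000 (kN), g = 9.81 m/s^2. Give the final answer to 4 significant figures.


F = 0.0250 * 1234.5570 * 509.4880 * 9.81 / 1000
F = 154.3 kN


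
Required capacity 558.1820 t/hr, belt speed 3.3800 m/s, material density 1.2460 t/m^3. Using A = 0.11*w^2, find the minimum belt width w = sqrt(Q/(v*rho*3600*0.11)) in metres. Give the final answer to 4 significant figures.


A_req = 558.1820 / (3.3800 * 1.2460 * 3600) = 0.0368162 m^2
w = sqrt(0.0368162 / 0.11)
w = 0.5785 m


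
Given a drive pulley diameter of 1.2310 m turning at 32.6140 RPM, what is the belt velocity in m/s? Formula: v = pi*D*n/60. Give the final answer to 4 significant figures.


v = pi * 1.2310 * 32.6140 / 60
v = 2.102 m/s


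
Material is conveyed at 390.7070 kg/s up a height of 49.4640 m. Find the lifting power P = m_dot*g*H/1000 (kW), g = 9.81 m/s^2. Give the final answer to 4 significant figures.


P = 390.7070 * 9.81 * 49.4640 / 1000
P = 189.6 kW


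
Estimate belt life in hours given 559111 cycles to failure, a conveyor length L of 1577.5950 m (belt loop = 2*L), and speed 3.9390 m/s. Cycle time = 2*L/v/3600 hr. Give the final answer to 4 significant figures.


cycle_time = 2 * 1577.5950 / 3.9390 / 3600 = 0.222504 hr
life = 559111 * 0.222504 = 124400 hours


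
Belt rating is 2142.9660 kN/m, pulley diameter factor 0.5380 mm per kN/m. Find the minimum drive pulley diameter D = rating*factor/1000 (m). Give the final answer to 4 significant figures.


D = 2142.9660 * 0.5380 / 1000
D = 1.153 m


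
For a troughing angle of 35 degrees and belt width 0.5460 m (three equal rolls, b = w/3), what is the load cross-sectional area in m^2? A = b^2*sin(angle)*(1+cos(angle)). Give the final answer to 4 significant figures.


b = 0.5460/3 = 0.182 m
A = 0.182^2 * sin(35 deg) * (1 + cos(35 deg))
A = 0.03456 m^2


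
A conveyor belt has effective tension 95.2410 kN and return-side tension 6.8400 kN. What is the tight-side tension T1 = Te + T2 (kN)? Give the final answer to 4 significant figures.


T1 = Te + T2 = 95.2410 + 6.8400
T1 = 102.1 kN


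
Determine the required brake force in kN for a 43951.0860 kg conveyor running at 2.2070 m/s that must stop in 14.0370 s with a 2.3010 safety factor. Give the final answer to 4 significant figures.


F = 43951.0860 * 2.2070 / 14.0370 * 2.3010 / 1000
F = 15.90 kN


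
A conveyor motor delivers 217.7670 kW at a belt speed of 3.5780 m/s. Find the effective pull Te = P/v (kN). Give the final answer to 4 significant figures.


Te = P / v = 217.7670 / 3.5780
Te = 60.86 kN


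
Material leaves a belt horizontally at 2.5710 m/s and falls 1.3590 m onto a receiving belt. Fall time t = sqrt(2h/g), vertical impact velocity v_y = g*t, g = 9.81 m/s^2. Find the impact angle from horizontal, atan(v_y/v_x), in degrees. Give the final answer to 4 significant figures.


t = sqrt(2*1.3590/9.81) = 0.526369 s
v_y = 9.81 * 0.526369 = 5.16368 m/s
angle = atan(5.16368 / 2.5710) = 63.53 deg


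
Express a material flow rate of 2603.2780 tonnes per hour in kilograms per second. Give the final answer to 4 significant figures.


m_dot = 2603.2780 * 1000 / 3600
m_dot = 723.1 kg/s


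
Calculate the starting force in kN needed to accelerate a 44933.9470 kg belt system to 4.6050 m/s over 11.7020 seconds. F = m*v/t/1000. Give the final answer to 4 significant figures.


F = 44933.9470 * 4.6050 / 11.7020 / 1000
F = 17.68 kN


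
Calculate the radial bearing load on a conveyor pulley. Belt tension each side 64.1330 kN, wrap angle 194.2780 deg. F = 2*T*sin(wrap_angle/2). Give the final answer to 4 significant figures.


F = 2 * 64.1330 * sin(194.2780/2 deg)
F = 127.3 kN


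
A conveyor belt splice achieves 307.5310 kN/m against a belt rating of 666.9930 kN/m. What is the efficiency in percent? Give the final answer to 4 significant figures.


Eff = 307.5310 / 666.9930 * 100
Eff = 46.11 %


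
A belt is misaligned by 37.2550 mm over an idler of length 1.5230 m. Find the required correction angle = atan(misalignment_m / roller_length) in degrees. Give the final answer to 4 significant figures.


misalign_m = 37.2550 / 1000 = 0.037255 m
angle = atan(0.037255 / 1.5230)
angle = 1.401 deg


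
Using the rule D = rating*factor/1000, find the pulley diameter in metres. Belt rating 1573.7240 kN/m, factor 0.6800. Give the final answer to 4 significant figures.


D = 1573.7240 * 0.6800 / 1000
D = 1.070 m


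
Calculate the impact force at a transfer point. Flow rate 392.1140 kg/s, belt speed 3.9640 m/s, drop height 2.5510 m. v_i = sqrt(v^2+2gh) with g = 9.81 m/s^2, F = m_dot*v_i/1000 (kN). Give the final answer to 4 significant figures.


v_i = sqrt(3.9640^2 + 2*9.81*2.5510) = 8.1095 m/s
F = 392.1140 * 8.1095 / 1000
F = 3.180 kN


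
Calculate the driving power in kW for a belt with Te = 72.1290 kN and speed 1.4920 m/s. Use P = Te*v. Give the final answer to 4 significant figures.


P = Te * v = 72.1290 * 1.4920
P = 107.6 kW


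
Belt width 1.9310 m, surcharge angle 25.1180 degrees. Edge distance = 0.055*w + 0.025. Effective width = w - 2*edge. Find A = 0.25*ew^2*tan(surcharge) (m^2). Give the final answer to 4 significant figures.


edge = 0.055*1.9310 + 0.025 = 0.131205 m
ew = 1.9310 - 2*0.131205 = 1.66859 m
A = 0.25 * 1.66859^2 * tan(25.1180 deg)
A = 0.3263 m^2


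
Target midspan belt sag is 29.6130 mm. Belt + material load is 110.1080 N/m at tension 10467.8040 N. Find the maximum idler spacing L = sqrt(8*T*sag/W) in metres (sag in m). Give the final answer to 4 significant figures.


sag = 29.6130/1000 = 0.029613 m
L = sqrt(8 * 10467.8040 * 0.029613 / 110.1080)
L = 4.746 m


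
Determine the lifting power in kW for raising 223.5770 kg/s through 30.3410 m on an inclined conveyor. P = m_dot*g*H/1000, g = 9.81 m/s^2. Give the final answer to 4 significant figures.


P = 223.5770 * 9.81 * 30.3410 / 1000
P = 66.55 kW


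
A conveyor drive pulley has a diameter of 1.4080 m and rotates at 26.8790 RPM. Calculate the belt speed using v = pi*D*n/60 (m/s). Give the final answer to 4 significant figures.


v = pi * 1.4080 * 26.8790 / 60
v = 1.982 m/s


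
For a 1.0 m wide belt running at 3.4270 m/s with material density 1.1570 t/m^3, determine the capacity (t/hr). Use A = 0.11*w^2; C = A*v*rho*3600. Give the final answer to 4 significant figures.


A = 0.11 * 1.0^2 = 0.11 m^2
C = 0.11 * 3.4270 * 1.1570 * 3600
C = 1570 t/hr


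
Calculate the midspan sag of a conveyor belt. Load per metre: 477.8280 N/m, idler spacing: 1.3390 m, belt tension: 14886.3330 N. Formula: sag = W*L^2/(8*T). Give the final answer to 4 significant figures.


sag = 477.8280 * 1.3390^2 / (8 * 14886.3330)
sag = 0.007194 m


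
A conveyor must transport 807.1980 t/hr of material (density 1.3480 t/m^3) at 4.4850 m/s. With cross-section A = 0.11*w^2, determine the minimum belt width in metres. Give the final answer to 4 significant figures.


A_req = 807.1980 / (4.4850 * 1.3480 * 3600) = 0.0370873 m^2
w = sqrt(0.0370873 / 0.11)
w = 0.5807 m


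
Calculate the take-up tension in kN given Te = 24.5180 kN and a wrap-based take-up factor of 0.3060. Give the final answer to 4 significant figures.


T_tu = 24.5180 * 0.3060
T_tu = 7.503 kN


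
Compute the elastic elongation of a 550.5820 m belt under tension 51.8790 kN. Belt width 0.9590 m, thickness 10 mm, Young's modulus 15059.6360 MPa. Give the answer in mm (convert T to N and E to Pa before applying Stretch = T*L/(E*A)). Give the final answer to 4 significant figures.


A = 0.9590 * 0.01 = 0.00959 m^2
Stretch = 51.8790*1000 * 550.5820 / (15059.6360e6 * 0.00959) * 1000
Stretch = 197.8 mm


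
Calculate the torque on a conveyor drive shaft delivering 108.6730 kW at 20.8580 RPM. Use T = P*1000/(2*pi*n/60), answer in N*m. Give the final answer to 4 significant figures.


omega = 2*pi*20.8580/60 = 2.18424 rad/s
T = 108.6730*1000 / 2.18424
T = 49750 N*m


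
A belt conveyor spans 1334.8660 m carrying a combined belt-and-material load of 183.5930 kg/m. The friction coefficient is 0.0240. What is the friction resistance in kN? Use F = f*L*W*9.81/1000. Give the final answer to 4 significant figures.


F = 0.0240 * 1334.8660 * 183.5930 * 9.81 / 1000
F = 57.70 kN


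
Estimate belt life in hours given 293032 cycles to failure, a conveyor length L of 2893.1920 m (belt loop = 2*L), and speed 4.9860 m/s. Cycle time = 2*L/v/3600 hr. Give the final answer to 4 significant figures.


cycle_time = 2 * 2893.1920 / 4.9860 / 3600 = 0.322368 hr
life = 293032 * 0.322368 = 94460 hours


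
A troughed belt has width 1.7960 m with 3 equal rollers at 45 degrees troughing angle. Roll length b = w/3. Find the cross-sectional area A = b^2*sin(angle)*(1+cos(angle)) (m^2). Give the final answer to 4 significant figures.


b = 1.7960/3 = 0.598667 m
A = 0.598667^2 * sin(45 deg) * (1 + cos(45 deg))
A = 0.4326 m^2


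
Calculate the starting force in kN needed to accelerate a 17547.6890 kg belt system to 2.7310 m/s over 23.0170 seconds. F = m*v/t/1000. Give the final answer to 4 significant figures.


F = 17547.6890 * 2.7310 / 23.0170 / 1000
F = 2.082 kN


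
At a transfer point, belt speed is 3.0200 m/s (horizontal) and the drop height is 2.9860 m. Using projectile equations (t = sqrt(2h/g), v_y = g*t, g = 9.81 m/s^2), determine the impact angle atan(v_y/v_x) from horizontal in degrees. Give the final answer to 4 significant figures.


t = sqrt(2*2.9860/9.81) = 0.780235 s
v_y = 9.81 * 0.780235 = 7.65411 m/s
angle = atan(7.65411 / 3.0200) = 68.47 deg


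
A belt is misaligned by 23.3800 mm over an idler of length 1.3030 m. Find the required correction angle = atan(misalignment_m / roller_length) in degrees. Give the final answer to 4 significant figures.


misalign_m = 23.3800 / 1000 = 0.023380 m
angle = atan(0.023380 / 1.3030)
angle = 1.028 deg


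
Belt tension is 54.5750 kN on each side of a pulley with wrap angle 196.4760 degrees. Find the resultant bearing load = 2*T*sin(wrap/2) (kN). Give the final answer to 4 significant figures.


F = 2 * 54.5750 * sin(196.4760/2 deg)
F = 108.0 kN


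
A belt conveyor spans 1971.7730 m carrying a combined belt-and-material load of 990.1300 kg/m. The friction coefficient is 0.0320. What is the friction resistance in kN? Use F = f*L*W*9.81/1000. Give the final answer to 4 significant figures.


F = 0.0320 * 1971.7730 * 990.1300 * 9.81 / 1000
F = 612.9 kN


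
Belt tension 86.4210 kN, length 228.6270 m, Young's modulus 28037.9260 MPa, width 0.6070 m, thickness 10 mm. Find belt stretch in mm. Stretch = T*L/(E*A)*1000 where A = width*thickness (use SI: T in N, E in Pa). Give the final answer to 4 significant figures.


A = 0.6070 * 0.01 = 0.00607 m^2
Stretch = 86.4210*1000 * 228.6270 / (28037.9260e6 * 0.00607) * 1000
Stretch = 116.1 mm


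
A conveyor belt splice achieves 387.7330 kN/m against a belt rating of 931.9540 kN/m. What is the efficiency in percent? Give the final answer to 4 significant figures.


Eff = 387.7330 / 931.9540 * 100
Eff = 41.60 %


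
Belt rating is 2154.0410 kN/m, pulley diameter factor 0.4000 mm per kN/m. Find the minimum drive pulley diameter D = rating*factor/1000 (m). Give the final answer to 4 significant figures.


D = 2154.0410 * 0.4000 / 1000
D = 0.8616 m


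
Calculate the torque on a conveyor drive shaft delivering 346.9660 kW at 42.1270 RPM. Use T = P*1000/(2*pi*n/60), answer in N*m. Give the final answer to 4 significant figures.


omega = 2*pi*42.1270/60 = 4.41153 rad/s
T = 346.9660*1000 / 4.41153
T = 78650 N*m


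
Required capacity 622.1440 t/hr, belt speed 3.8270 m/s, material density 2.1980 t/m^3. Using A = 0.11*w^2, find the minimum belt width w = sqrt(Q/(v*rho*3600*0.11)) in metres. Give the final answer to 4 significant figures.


A_req = 622.1440 / (3.8270 * 2.1980 * 3600) = 0.0205448 m^2
w = sqrt(0.0205448 / 0.11)
w = 0.4322 m


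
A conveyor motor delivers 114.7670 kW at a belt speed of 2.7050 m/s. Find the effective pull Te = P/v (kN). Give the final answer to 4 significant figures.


Te = P / v = 114.7670 / 2.7050
Te = 42.43 kN


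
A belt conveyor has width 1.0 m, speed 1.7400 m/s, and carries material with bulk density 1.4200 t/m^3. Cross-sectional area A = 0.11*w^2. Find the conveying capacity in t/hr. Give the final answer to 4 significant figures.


A = 0.11 * 1.0^2 = 0.11 m^2
C = 0.11 * 1.7400 * 1.4200 * 3600
C = 978.4 t/hr


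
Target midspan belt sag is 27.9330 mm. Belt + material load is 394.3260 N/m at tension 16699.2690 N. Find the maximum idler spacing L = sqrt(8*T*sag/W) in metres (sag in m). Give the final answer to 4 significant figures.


sag = 27.9330/1000 = 0.027933 m
L = sqrt(8 * 16699.2690 * 0.027933 / 394.3260)
L = 3.076 m


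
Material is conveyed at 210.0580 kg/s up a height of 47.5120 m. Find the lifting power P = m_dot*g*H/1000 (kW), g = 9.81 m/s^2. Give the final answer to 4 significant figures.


P = 210.0580 * 9.81 * 47.5120 / 1000
P = 97.91 kW


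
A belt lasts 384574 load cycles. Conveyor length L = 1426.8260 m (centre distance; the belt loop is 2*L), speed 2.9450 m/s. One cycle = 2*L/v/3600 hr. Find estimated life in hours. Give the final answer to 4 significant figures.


cycle_time = 2 * 1426.8260 / 2.9450 / 3600 = 0.269162 hr
life = 384574 * 0.269162 = 103500 hours


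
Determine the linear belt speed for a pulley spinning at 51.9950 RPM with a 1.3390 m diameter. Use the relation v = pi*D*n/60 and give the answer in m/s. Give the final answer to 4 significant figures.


v = pi * 1.3390 * 51.9950 / 60
v = 3.645 m/s


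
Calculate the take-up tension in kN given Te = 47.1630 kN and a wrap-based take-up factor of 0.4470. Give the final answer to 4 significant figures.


T_tu = 47.1630 * 0.4470
T_tu = 21.08 kN


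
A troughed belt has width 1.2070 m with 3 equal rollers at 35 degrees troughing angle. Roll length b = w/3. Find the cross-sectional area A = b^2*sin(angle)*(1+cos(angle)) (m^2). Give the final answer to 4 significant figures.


b = 1.2070/3 = 0.402333 m
A = 0.402333^2 * sin(35 deg) * (1 + cos(35 deg))
A = 0.1689 m^2


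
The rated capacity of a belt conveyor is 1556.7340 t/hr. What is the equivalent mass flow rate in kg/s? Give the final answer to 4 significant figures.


m_dot = 1556.7340 * 1000 / 3600
m_dot = 432.4 kg/s


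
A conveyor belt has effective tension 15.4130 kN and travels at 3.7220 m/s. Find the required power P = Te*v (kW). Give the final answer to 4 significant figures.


P = Te * v = 15.4130 * 3.7220
P = 57.37 kW


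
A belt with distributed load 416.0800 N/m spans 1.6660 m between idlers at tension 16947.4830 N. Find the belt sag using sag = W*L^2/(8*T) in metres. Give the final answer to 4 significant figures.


sag = 416.0800 * 1.6660^2 / (8 * 16947.4830)
sag = 0.008518 m


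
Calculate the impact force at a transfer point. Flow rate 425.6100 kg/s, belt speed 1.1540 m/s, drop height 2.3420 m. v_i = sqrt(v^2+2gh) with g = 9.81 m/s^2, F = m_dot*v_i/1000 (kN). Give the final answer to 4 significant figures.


v_i = sqrt(1.1540^2 + 2*9.81*2.3420) = 6.87617 m/s
F = 425.6100 * 6.87617 / 1000
F = 2.927 kN


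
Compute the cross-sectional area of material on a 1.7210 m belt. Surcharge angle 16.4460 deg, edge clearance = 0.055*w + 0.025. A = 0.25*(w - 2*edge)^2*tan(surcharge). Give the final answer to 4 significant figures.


edge = 0.055*1.7210 + 0.025 = 0.119655 m
ew = 1.7210 - 2*0.119655 = 1.48169 m
A = 0.25 * 1.48169^2 * tan(16.4460 deg)
A = 0.1620 m^2


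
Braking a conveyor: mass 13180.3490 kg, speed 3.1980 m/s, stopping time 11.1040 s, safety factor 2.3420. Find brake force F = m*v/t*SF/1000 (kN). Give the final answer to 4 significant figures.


F = 13180.3490 * 3.1980 / 11.1040 * 2.3420 / 1000
F = 8.890 kN


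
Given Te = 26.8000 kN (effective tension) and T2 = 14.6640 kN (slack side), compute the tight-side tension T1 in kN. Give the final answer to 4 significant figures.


T1 = Te + T2 = 26.8000 + 14.6640
T1 = 41.46 kN


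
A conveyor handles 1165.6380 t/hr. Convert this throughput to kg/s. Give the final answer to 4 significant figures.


m_dot = 1165.6380 * 1000 / 3600
m_dot = 323.8 kg/s


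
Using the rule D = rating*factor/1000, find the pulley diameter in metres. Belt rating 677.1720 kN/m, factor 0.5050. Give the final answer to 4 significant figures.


D = 677.1720 * 0.5050 / 1000
D = 0.3420 m


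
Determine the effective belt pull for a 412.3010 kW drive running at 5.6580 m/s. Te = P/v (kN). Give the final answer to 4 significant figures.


Te = P / v = 412.3010 / 5.6580
Te = 72.87 kN


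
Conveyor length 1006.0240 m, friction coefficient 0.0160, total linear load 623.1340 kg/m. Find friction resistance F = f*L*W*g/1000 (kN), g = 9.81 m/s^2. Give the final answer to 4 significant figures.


F = 0.0160 * 1006.0240 * 623.1340 * 9.81 / 1000
F = 98.40 kN


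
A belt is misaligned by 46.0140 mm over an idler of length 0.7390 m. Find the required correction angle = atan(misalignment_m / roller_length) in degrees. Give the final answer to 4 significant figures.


misalign_m = 46.0140 / 1000 = 0.046014 m
angle = atan(0.046014 / 0.7390)
angle = 3.563 deg


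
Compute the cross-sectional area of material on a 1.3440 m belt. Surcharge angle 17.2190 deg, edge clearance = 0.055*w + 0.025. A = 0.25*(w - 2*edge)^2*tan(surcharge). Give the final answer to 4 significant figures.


edge = 0.055*1.3440 + 0.025 = 0.09892 m
ew = 1.3440 - 2*0.09892 = 1.14616 m
A = 0.25 * 1.14616^2 * tan(17.2190 deg)
A = 0.1018 m^2


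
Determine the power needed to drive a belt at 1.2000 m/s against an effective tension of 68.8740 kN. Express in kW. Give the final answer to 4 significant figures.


P = Te * v = 68.8740 * 1.2000
P = 82.65 kW


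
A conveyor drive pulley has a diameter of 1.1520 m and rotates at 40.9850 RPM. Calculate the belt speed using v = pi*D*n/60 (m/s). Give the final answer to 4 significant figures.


v = pi * 1.1520 * 40.9850 / 60
v = 2.472 m/s


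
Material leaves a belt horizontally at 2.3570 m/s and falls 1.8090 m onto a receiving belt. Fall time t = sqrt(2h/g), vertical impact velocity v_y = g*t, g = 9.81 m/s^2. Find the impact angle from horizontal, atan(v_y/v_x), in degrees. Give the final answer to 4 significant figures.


t = sqrt(2*1.8090/9.81) = 0.607295 s
v_y = 9.81 * 0.607295 = 5.95756 m/s
angle = atan(5.95756 / 2.3570) = 68.41 deg


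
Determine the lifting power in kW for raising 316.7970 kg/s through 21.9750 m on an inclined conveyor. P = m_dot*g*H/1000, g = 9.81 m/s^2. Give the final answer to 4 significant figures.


P = 316.7970 * 9.81 * 21.9750 / 1000
P = 68.29 kW


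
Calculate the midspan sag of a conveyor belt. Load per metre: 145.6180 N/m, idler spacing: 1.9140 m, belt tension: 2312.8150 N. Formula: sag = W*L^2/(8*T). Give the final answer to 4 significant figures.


sag = 145.6180 * 1.9140^2 / (8 * 2312.8150)
sag = 0.02883 m


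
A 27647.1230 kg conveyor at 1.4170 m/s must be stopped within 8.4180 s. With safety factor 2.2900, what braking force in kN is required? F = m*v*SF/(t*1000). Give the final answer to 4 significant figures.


F = 27647.1230 * 1.4170 / 8.4180 * 2.2900 / 1000
F = 10.66 kN


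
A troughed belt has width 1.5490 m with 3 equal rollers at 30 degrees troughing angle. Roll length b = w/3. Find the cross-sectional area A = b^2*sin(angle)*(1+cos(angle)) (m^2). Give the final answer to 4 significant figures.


b = 1.5490/3 = 0.516333 m
A = 0.516333^2 * sin(30 deg) * (1 + cos(30 deg))
A = 0.2487 m^2


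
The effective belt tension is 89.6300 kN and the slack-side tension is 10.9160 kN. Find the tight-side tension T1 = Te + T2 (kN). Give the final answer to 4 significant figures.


T1 = Te + T2 = 89.6300 + 10.9160
T1 = 100.5 kN


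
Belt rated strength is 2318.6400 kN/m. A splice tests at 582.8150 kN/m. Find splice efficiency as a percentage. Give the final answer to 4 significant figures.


Eff = 582.8150 / 2318.6400 * 100
Eff = 25.14 %


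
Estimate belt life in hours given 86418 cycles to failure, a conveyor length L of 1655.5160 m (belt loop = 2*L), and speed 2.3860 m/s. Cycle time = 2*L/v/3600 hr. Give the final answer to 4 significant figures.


cycle_time = 2 * 1655.5160 / 2.3860 / 3600 = 0.38547 hr
life = 86418 * 0.38547 = 33310 hours


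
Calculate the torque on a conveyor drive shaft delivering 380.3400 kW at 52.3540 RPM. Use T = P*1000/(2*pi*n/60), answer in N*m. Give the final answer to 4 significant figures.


omega = 2*pi*52.3540/60 = 5.4825 rad/s
T = 380.3400*1000 / 5.4825
T = 69370 N*m


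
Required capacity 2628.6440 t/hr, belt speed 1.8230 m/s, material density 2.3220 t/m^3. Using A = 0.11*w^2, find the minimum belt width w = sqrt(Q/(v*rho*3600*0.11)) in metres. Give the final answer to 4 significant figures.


A_req = 2628.6440 / (1.8230 * 2.3220 * 3600) = 0.172497 m^2
w = sqrt(0.172497 / 0.11)
w = 1.252 m


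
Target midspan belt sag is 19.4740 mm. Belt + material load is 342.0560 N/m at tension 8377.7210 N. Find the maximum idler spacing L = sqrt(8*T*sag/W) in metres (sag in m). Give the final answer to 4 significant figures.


sag = 19.4740/1000 = 0.019474 m
L = sqrt(8 * 8377.7210 * 0.019474 / 342.0560)
L = 1.953 m


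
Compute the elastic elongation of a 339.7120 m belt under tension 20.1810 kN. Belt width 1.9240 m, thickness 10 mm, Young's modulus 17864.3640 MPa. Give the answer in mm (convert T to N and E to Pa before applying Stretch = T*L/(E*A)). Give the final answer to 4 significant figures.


A = 1.9240 * 0.01 = 0.01924 m^2
Stretch = 20.1810*1000 * 339.7120 / (17864.3640e6 * 0.01924) * 1000
Stretch = 19.95 mm


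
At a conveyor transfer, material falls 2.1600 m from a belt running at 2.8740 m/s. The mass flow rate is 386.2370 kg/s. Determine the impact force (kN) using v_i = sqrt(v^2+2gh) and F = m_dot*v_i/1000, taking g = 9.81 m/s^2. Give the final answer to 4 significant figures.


v_i = sqrt(2.8740^2 + 2*9.81*2.1600) = 7.11611 m/s
F = 386.2370 * 7.11611 / 1000
F = 2.749 kN


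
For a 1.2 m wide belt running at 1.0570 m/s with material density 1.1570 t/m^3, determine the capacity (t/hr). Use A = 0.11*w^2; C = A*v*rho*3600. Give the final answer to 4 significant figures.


A = 0.11 * 1.2^2 = 0.1584 m^2
C = 0.1584 * 1.0570 * 1.1570 * 3600
C = 697.4 t/hr


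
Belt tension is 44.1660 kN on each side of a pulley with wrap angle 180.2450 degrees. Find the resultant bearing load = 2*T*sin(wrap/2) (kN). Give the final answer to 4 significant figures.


F = 2 * 44.1660 * sin(180.2450/2 deg)
F = 88.33 kN
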